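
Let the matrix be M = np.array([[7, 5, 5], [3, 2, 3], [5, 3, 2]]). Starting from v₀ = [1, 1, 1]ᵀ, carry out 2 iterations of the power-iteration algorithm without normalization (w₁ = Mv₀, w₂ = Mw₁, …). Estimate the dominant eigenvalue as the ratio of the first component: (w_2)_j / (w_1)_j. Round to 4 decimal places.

12.2941

w1 = Mv₀ = (7·1 + 5·1 + 5·1; 3·1 + 2·1 + 3·1; 5·1 + 3·1 + 2·1) = (17, 8, 10)
w2 = Mw1 = (7·17 + 5·8 + 5·10; 3·17 + 2·8 + 3·10; 5·17 + 3·8 + 2·10) = (209, 97, 129)
Ratio at component: 209 / 17 = 12.2941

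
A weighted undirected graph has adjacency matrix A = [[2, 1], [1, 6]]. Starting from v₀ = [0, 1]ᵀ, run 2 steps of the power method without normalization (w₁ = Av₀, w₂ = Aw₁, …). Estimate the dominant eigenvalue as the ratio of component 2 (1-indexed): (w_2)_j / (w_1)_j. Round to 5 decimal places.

6.16667

w1 = Av₀ = (2·0 + 1·1; 1·0 + 6·1) = (1, 6)
w2 = Aw1 = (2·1 + 1·6; 1·1 + 6·6) = (8, 37)
Ratio at component: 37 / 6 = 6.16667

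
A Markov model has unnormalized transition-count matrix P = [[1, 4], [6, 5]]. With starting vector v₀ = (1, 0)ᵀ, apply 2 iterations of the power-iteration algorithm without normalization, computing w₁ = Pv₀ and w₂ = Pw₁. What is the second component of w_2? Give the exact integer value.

w1 = Pv₀ = (1·1 + 4·0; 6·1 + 5·0) = (1, 6)
w2 = Pw1 = (1·1 + 4·6; 6·1 + 5·6) = (25, 36)
The requested component of w2 is 36.

36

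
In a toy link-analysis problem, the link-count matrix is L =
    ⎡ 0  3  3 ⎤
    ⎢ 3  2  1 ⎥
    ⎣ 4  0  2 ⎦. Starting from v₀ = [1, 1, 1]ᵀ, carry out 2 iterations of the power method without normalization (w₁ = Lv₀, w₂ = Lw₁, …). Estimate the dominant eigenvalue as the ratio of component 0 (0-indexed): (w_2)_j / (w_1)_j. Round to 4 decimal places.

λ ≈ 6.0000

w1 = Lv₀ = (0·1 + 3·1 + 3·1; 3·1 + 2·1 + 1·1; 4·1 + 0·1 + 2·1) = (6, 6, 6)
w2 = Lw1 = (0·6 + 3·6 + 3·6; 3·6 + 2·6 + 1·6; 4·6 + 0·6 + 2·6) = (36, 36, 36)
Ratio at component: 36 / 6 = 6.0000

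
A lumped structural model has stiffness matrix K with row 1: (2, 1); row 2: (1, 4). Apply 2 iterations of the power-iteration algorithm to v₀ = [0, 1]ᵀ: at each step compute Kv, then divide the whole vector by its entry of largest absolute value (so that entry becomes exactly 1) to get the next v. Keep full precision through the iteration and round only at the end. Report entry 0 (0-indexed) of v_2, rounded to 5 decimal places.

Kv0 = (1.000000, 4.000000); divide by 4.000000 → v1 = (0.250000, 1.000000)
Kv1 = (1.500000, 4.250000); divide by 4.250000 → v2 = (0.352941, 1.000000)
Requested entry of v2: 6/17 = 0.35294

0.35294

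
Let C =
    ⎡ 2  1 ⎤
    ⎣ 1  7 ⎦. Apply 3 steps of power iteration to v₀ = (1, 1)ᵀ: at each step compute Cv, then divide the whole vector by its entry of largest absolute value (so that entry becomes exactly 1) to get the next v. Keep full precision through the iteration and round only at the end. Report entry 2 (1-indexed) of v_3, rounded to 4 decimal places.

Cv0 = (3.00000, 8.00000); divide by 8.00000 → v1 = (0.37500, 1.00000)
Cv1 = (1.75000, 7.37500); divide by 7.37500 → v2 = (0.23729, 1.00000)
Cv2 = (1.47458, 7.23729); divide by 7.23729 → v3 = (0.20375, 1.00000)
Requested entry of v3: 427/427 = 1.0000

1.0000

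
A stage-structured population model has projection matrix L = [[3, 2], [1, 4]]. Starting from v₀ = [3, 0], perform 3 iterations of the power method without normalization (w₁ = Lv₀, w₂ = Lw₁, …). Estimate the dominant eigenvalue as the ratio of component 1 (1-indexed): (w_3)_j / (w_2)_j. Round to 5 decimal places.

λ ≈ 4.27273

w1 = Lv₀ = (3·3 + 2·0; 1·3 + 4·0) = (9, 3)
w2 = Lw1 = (3·9 + 2·3; 1·9 + 4·3) = (33, 21)
w3 = Lw2 = (141, 117)
Ratio at component: 141 / 33 = 4.27273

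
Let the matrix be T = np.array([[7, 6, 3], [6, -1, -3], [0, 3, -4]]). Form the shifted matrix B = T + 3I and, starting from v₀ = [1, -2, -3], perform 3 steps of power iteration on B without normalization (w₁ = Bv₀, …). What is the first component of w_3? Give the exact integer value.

-632

B = T + 3I has rows (10, 6, 3); (6, 2, -3); (0, 3, -1)
w1 = Bv₀ = (10·1 + 6·(-2) + 3·(-3); 6·1 + 2·(-2) + (-3)·(-3); 0·1 + 3·(-2) + (-1)·(-3)) = (-11, 11, -3)
w2 = Bw1 = (10·(-11) + 6·11 + 3·(-3); 6·(-11) + 2·11 + (-3)·(-3); 0·(-11) + 3·11 + (-1)·(-3)) = (-53, -35, 36)
w3 = Bw2 = (-632, -496, -141)
Requested component of w3: -632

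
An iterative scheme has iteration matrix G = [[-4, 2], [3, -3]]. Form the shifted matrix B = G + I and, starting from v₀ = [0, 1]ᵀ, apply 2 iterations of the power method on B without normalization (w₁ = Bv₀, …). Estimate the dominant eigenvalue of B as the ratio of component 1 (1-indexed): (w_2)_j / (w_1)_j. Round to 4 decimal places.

μ ≈ -5.0000

B = G + I has rows (-3, 2); (3, -2)
w1 = Bv₀ = ((-3)·0 + 2·1; 3·0 + (-2)·1) = (2, -2)
w2 = Bw1 = ((-3)·2 + 2·(-2); 3·2 + (-2)·(-2)) = (-10, 10)
Ratio: -10/2 = -5.0000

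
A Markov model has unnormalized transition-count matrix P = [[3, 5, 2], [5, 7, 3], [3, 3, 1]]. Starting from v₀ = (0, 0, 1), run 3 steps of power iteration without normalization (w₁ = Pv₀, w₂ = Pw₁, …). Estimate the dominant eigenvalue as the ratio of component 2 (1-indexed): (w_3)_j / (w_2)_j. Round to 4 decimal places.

λ ≈ 11.7941

w1 = Pv₀ = (2, 3, 1)
w2 = Pw1 = (23, 34, 16)
w3 = Pw2 = (271, 401, 187)
Ratio at component: 401 / 34 = 11.7941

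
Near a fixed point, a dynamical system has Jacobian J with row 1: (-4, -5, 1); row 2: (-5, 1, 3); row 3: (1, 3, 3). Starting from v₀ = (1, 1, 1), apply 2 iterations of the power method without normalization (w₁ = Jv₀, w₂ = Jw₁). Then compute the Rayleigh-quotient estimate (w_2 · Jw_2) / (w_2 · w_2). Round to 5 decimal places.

w1 = Jv₀ = ((-4)·1 + (-5)·1 + 1·1; (-5)·1 + 1·1 + 3·1; 1·1 + 3·1 + 3·1) = (-8, -1, 7)
w2 = Jw1 = ((-4)·(-8) + (-5)·(-1) + 1·7; (-5)·(-8) + 1·(-1) + 3·7; 1·(-8) + 3·(-1) + 3·7) = (44, 60, 10)
Jw2 = (-466, -130, 254)
w2·Jw2 = 44·(-466) + 60·(-130) + 10·254 = -25764; w2·w2 = 44·44 + 60·60 + 10·10 = 5636
λ ≈ -25764/5636 = -4.57133

-4.57133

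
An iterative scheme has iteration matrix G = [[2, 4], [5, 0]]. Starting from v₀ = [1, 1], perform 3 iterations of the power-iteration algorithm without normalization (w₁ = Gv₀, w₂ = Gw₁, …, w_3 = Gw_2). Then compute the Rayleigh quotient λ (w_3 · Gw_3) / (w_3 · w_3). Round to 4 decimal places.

w1 = Gv₀ = (2·1 + 4·1; 5·1 + 0·1) = (6, 5)
w2 = Gw1 = (2·6 + 4·5; 5·6 + 0·5) = (32, 30)
w3 = Gw2 = (184, 160)
Gw3 = (1008, 920)
w3·Gw3 = 184·1008 + 160·920 = 332672; w3·w3 = 184·184 + 160·160 = 59456
λ ≈ 332672/59456 = 5.5953

λ ≈ 5.5953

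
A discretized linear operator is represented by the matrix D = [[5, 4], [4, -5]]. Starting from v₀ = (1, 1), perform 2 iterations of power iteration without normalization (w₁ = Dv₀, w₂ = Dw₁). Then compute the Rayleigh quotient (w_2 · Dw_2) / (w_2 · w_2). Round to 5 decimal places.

w1 = Dv₀ = (5·1 + 4·1; 4·1 + (-5)·1) = (9, -1)
w2 = Dw1 = (5·9 + 4·(-1); 4·9 + (-5)·(-1)) = (41, 41)
Dw2 = (369, -41)
w2·Dw2 = 41·369 + 41·(-41) = 13448; w2·w2 = 41·41 + 41·41 = 3362
λ ≈ 13448/3362 = 4.00000

4.00000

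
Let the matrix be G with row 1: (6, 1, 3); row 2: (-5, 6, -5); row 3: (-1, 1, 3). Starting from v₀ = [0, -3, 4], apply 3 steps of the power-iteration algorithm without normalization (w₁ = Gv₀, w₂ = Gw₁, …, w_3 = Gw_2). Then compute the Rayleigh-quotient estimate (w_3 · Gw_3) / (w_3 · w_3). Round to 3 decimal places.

w1 = Gv₀ = (6·0 + 1·(-3) + 3·4; (-5)·0 + 6·(-3) + (-5)·4; (-1)·0 + 1·(-3) + 3·4) = (9, -38, 9)
w2 = Gw1 = (6·9 + 1·(-38) + 3·9; (-5)·9 + 6·(-38) + (-5)·9; (-1)·9 + 1·(-38) + 3·9) = (43, -318, -20)
w3 = Gw2 = (-120, -2023, -421)
Gw3 = (-4006, -9433, -3166)
w3·Gw3 = (-120)·(-4006) + (-2023)·(-9433) + (-421)·(-3166) = 20896565; w3·w3 = (-120)·(-120) + (-2023)·(-2023) + (-421)·(-421) = 4284170
λ ≈ 20896565/4284170 = 4.878

λ ≈ 4.878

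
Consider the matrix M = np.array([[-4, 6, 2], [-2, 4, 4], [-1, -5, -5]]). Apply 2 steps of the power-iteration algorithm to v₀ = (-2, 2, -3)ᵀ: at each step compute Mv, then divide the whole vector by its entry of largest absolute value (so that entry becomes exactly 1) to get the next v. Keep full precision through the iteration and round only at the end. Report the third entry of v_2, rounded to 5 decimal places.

1.00000

Mv0 = (14.000000, 0.000000, 7.000000); divide by 14.000000 → v1 = (1.000000, 0.000000, 0.500000)
Mv1 = (-3.000000, 0.000000, -3.500000); divide by -3.500000 → v2 = (0.857143, 0.000000, 1.000000)
Requested entry of v2: -49/-49 = 1.00000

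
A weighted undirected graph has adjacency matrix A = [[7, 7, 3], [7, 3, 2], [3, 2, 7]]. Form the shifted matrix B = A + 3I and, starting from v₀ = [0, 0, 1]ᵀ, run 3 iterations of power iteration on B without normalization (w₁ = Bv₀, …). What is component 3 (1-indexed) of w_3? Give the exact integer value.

B = A + 3I has rows (10, 7, 3); (7, 6, 2); (3, 2, 10)
w1 = Bv₀ = (3, 2, 10)
w2 = Bw1 = (74, 53, 113)
w3 = Bw2 = (1450, 1062, 1458)
Requested component of w3: 1458

1458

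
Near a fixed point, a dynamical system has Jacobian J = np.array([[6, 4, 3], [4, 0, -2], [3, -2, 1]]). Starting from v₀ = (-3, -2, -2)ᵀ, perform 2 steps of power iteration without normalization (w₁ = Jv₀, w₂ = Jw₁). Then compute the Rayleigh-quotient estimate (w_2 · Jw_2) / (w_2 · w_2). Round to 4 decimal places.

λ ≈ 8.4300

w1 = Jv₀ = (-32, -8, -7)
w2 = Jw1 = (-245, -114, -87)
Jw2 = (-2187, -806, -594)
w2·Jw2 = (-245)·(-2187) + (-114)·(-806) + (-87)·(-594) = 679377; w2·w2 = (-245)·(-245) + (-114)·(-114) + (-87)·(-87) = 80590
λ ≈ 679377/80590 = 8.4300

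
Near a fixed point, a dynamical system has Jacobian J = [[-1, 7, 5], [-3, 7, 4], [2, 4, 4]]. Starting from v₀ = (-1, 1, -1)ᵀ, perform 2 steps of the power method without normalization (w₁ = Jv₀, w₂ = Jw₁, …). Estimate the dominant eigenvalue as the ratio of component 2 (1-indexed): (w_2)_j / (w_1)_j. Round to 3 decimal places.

4.167

w1 = Jv₀ = (3, 6, -2)
w2 = Jw1 = (29, 25, 22)
Ratio at component: 25 / 6 = 4.167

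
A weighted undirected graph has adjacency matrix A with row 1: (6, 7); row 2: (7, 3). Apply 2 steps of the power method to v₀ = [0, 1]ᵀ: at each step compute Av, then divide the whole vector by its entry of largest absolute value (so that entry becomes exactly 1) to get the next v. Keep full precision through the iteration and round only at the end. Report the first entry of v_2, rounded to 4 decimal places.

1.0000

Av0 = (7.00000, 3.00000); divide by 7.00000 → v1 = (1.00000, 0.42857)
Av1 = (9.00000, 8.28571); divide by 9.00000 → v2 = (1.00000, 0.92063)
Requested entry of v2: 63/63 = 1.0000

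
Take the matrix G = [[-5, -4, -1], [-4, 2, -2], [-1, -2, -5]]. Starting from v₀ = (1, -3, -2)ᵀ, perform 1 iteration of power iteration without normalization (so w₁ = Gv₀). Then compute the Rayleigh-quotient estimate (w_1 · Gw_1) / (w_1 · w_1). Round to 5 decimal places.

w1 = Gv₀ = ((-5)·1 + (-4)·(-3) + (-1)·(-2); (-4)·1 + 2·(-3) + (-2)·(-2); (-1)·1 + (-2)·(-3) + (-5)·(-2)) = (9, -6, 15)
Gw1 = (-36, -78, -72)
w1·Gw1 = 9·(-36) + (-6)·(-78) + 15·(-72) = -936; w1·w1 = 9·9 + (-6)·(-6) + 15·15 = 342
λ ≈ -936/342 = -2.73684

λ ≈ -2.73684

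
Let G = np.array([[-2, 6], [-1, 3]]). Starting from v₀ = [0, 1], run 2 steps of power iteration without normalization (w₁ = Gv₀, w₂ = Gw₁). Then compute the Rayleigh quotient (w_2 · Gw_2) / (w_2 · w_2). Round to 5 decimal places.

1.00000

w1 = Gv₀ = (6, 3)
w2 = Gw1 = (6, 3)
Gw2 = (6, 3)
w2·Gw2 = 6·6 + 3·3 = 45; w2·w2 = 6·6 + 3·3 = 45
λ ≈ 45/45 = 1.00000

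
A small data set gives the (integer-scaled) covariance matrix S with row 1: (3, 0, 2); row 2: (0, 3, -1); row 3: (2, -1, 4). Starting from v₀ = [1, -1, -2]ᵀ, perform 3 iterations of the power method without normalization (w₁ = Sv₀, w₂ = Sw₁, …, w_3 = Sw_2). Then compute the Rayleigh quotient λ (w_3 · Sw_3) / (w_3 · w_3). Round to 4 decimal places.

5.7670

w1 = Sv₀ = (3·1 + 0·(-1) + 2·(-2); 0·1 + 3·(-1) + (-1)·(-2); 2·1 + (-1)·(-1) + 4·(-2)) = (-1, -1, -5)
w2 = Sw1 = (3·(-1) + 0·(-1) + 2·(-5); 0·(-1) + 3·(-1) + (-1)·(-5); 2·(-1) + (-1)·(-1) + 4·(-5)) = (-13, 2, -21)
w3 = Sw2 = (-81, 27, -112)
Sw3 = (-467, 193, -637)
w3·Sw3 = (-81)·(-467) + 27·193 + (-112)·(-637) = 114382; w3·w3 = (-81)·(-81) + 27·27 + (-112)·(-112) = 19834
λ ≈ 114382/19834 = 5.7670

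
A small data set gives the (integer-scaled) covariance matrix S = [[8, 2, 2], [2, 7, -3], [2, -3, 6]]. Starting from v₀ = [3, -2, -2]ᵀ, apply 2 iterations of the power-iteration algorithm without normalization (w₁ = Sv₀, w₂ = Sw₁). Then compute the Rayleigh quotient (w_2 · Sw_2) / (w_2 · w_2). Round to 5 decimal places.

w1 = Sv₀ = (16, -2, 0)
w2 = Sw1 = (124, 18, 38)
Sw2 = (1104, 260, 422)
w2·Sw2 = 124·1104 + 18·260 + 38·422 = 157612; w2·w2 = 124·124 + 18·18 + 38·38 = 17144
λ ≈ 157612/17144 = 9.19342

λ ≈ 9.19342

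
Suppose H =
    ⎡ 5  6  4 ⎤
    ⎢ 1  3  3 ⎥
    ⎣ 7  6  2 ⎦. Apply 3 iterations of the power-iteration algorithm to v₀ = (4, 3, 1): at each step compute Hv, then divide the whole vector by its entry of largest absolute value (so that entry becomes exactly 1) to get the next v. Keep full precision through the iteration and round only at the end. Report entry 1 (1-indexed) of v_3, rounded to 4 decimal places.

0.9959

Hv0 = (42.00000, 16.00000, 48.00000); divide by 48.00000 → v1 = (0.87500, 0.33333, 1.00000)
Hv1 = (10.37500, 4.87500, 10.12500); divide by 10.37500 → v2 = (1.00000, 0.46988, 0.97590)
Hv2 = (11.72289, 5.33735, 11.77108); divide by 11.77108 → v3 = (0.99591, 0.45343, 1.00000)
Requested entry of v3: 5838/5862 = 0.9959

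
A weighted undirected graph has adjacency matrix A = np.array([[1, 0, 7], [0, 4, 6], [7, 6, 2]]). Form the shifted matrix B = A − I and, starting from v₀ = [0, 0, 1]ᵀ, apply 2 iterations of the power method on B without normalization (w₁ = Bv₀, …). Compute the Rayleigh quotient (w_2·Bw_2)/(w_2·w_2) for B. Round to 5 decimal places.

μ ≈ 5.27615

B = A − I has rows (0, 0, 7); (0, 3, 6); (7, 6, 1)
w1 = Bv₀ = (7, 6, 1)
w2 = Bw1 = (7, 24, 86)
Bw2 = (602, 588, 279)
w2·Bw2 = 42320; w2·w2 = 8021; μ ≈ 42320/8021 = 5.27615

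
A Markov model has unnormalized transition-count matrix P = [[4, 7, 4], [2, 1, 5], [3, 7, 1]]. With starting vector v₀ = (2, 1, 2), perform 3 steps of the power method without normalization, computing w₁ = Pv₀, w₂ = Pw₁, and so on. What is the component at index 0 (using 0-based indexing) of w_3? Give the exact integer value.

2736

w1 = Pv₀ = (23, 15, 15)
w2 = Pw1 = (257, 136, 189)
w3 = Pw2 = (2736, 1595, 1912)
The requested component of w3 is 2736.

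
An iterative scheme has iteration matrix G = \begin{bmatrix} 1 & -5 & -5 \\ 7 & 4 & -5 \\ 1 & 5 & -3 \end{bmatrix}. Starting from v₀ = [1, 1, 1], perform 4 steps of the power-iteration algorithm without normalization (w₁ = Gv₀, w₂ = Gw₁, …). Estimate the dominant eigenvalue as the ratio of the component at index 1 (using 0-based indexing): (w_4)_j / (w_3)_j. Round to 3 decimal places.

λ ≈ -0.422

w1 = Gv₀ = (1·1 + (-5)·1 + (-5)·1; 7·1 + 4·1 + (-5)·1; 1·1 + 5·1 + (-3)·1) = (-9, 6, 3)
w2 = Gw1 = (1·(-9) + (-5)·6 + (-5)·3; 7·(-9) + 4·6 + (-5)·3; 1·(-9) + 5·6 + (-3)·3) = (-54, -54, 12)
w3 = Gw2 = (156, -654, -360)
w4 = Gw3 = (5226, 276, -2034)
Ratio at component: 276 / -654 = -0.422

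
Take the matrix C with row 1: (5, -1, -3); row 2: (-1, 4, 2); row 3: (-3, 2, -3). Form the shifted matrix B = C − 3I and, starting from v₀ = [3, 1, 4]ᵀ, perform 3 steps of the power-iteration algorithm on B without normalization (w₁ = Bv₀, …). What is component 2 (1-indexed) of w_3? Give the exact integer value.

B = C − 3I has rows (2, -1, -3); (-1, 1, 2); (-3, 2, -6)
w1 = Bv₀ = (-7, 6, -31)
w2 = Bw1 = (73, -49, 219)
w3 = Bw2 = (-462, 316, -1631)
Requested component of w3: 316

316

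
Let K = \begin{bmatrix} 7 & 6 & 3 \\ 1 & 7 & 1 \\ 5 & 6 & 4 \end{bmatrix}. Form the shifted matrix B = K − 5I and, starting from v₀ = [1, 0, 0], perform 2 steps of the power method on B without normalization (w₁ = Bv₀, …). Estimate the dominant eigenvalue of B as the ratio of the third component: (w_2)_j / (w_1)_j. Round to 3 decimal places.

μ ≈ 2.200

B = K − 5I has rows (2, 6, 3); (1, 2, 1); (5, 6, -1)
w1 = Bv₀ = (2, 1, 5)
w2 = Bw1 = (25, 9, 11)
Ratio: 11/5 = 2.200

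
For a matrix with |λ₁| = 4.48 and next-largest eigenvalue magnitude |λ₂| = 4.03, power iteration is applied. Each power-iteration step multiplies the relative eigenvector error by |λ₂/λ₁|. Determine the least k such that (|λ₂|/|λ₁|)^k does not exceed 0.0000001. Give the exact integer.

153

|λ₂/λ₁| = 4.03/4.48 = 0.89955
Need k ≥ ln(0.0000001) / ln(0.89955) = -16.1181 / -0.1059 ≈ 152.263
Smallest integer k satisfying the bound: 153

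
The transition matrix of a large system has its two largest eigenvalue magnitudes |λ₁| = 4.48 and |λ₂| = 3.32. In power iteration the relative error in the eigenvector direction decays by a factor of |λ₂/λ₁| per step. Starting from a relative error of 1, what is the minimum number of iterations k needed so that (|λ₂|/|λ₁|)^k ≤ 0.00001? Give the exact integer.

|λ₂/λ₁| = 3.32/4.48 = 0.74107
Need k ≥ ln(0.00001) / ln(0.74107) = -11.5129 / -0.2997 ≈ 38.420
Smallest integer k satisfying the bound: 39

39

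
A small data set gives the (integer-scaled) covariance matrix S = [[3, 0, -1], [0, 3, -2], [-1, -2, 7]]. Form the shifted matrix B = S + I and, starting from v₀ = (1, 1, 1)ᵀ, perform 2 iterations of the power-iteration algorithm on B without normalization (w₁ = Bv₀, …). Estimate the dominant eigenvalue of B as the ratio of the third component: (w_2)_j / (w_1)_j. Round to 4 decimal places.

μ ≈ 6.6000

B = S + I has rows (4, 0, -1); (0, 4, -2); (-1, -2, 8)
w1 = Bv₀ = (4·1 + 0·1 + (-1)·1; 0·1 + 4·1 + (-2)·1; (-1)·1 + (-2)·1 + 8·1) = (3, 2, 5)
w2 = Bw1 = (4·3 + 0·2 + (-1)·5; 0·3 + 4·2 + (-2)·5; (-1)·3 + (-2)·2 + 8·5) = (7, -2, 33)
Ratio: 33/5 = 6.6000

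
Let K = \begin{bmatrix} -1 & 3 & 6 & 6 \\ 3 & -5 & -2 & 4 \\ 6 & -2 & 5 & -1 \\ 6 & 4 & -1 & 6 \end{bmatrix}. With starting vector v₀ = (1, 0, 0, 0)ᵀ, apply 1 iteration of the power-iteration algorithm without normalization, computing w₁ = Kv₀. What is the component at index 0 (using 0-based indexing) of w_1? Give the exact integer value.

-1

w1 = Kv₀ = (-1, 3, 6, 6)
The requested component of w1 is -1.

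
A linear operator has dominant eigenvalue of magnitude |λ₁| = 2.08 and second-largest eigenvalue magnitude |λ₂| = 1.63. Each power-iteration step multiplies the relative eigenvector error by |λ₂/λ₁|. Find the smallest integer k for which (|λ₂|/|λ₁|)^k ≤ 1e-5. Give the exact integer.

48

|λ₂/λ₁| = 1.63/2.08 = 0.78365
Need k ≥ ln(1e-5) / ln(0.78365) = -11.5129 / -0.2438 ≈ 47.225
Smallest integer k satisfying the bound: 48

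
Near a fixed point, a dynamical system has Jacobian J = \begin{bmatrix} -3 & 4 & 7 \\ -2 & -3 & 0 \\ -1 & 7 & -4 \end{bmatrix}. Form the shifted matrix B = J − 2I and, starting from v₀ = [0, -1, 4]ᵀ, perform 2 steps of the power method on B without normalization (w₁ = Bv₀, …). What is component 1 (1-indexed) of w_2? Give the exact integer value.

B = J − 2I has rows (-5, 4, 7); (-2, -5, 0); (-1, 7, -6)
w1 = Bv₀ = (24, 5, -31)
w2 = Bw1 = (-317, -73, 197)
Requested component of w2: -317

-317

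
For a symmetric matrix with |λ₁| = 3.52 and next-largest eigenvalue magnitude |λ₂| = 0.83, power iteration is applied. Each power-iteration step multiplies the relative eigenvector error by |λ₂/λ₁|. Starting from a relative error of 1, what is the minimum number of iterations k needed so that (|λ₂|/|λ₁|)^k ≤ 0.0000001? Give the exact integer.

|λ₂/λ₁| = 0.83/3.52 = 0.23580
Need k ≥ ln(0.0000001) / ln(0.23580) = -16.1181 / -1.4448 ≈ 11.156
Smallest integer k satisfying the bound: 12

12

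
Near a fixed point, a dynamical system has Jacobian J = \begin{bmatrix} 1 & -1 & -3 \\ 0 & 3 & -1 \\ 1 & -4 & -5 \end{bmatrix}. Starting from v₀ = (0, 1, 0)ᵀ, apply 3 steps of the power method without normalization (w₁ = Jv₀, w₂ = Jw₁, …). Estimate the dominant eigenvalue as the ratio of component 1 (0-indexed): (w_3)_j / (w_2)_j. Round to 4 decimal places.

λ ≈ 2.4615

w1 = Jv₀ = (-1, 3, -4)
w2 = Jw1 = (8, 13, 7)
w3 = Jw2 = (-26, 32, -79)
Ratio at component: 32 / 13 = 2.4615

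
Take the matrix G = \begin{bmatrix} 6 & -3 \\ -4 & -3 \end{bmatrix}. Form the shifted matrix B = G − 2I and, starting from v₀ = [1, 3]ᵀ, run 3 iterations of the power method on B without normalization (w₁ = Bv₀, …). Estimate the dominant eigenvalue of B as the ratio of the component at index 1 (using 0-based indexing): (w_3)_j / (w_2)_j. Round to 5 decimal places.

B = G − 2I has rows (4, -3); (-4, -5)
w1 = Bv₀ = (4·1 + (-3)·3; (-4)·1 + (-5)·3) = (-5, -19)
w2 = Bw1 = (4·(-5) + (-3)·(-19); (-4)·(-5) + (-5)·(-19)) = (37, 115)
w3 = Bw2 = (-197, -723)
Ratio: -723/115 = -6.28696

μ ≈ -6.28696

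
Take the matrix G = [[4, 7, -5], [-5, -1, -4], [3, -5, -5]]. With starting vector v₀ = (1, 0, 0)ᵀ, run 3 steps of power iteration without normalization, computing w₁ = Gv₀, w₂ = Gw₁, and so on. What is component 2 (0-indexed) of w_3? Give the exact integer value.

-77

w1 = Gv₀ = (4·1 + 7·0 + (-5)·0; (-5)·1 + (-1)·0 + (-4)·0; 3·1 + (-5)·0 + (-5)·0) = (4, -5, 3)
w2 = Gw1 = (4·4 + 7·(-5) + (-5)·3; (-5)·4 + (-1)·(-5) + (-4)·3; 3·4 + (-5)·(-5) + (-5)·3) = (-34, -27, 22)
w3 = Gw2 = (-435, 109, -77)
The requested component of w3 is -77.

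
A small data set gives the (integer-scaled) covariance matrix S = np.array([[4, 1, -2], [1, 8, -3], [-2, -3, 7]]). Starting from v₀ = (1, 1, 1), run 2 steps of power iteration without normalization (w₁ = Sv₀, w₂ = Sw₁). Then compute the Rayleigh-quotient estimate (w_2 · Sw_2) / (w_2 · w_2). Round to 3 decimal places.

w1 = Sv₀ = (4·1 + 1·1 + (-2)·1; 1·1 + 8·1 + (-3)·1; (-2)·1 + (-3)·1 + 7·1) = (3, 6, 2)
w2 = Sw1 = (4·3 + 1·6 + (-2)·2; 1·3 + 8·6 + (-3)·2; (-2)·3 + (-3)·6 + 7·2) = (14, 45, -10)
Sw2 = (121, 404, -233)
w2·Sw2 = 14·121 + 45·404 + (-10)·(-233) = 22204; w2·w2 = 14·14 + 45·45 + (-10)·(-10) = 2321
λ ≈ 22204/2321 = 9.567

9.567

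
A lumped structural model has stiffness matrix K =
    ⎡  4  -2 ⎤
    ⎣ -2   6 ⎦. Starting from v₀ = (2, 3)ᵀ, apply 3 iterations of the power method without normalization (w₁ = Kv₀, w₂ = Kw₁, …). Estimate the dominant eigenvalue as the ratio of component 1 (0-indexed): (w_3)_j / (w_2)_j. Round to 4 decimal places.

w1 = Kv₀ = (4·2 + (-2)·3; (-2)·2 + 6·3) = (2, 14)
w2 = Kw1 = (4·2 + (-2)·14; (-2)·2 + 6·14) = (-20, 80)
w3 = Kw2 = (-240, 520)
Ratio at component: 520 / 80 = 6.5000

6.5000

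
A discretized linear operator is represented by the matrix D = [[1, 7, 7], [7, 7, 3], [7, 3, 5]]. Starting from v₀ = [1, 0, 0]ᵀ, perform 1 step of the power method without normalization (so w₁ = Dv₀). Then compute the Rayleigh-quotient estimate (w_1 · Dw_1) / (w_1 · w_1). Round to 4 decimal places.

w1 = Dv₀ = (1, 7, 7)
Dw1 = (99, 77, 63)
w1·Dw1 = 1·99 + 7·77 + 7·63 = 1079; w1·w1 = 1·1 + 7·7 + 7·7 = 99
λ ≈ 1079/99 = 10.8990

10.8990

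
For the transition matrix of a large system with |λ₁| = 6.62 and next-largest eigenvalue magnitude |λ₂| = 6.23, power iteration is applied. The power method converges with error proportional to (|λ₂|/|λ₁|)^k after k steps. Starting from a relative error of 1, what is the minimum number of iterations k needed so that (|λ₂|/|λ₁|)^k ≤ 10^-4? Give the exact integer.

152

|λ₂/λ₁| = 6.23/6.62 = 0.94109
Need k ≥ ln(10^-4) / ln(0.94109) = -9.2103 / -0.0607 ≈ 151.688
Smallest integer k satisfying the bound: 152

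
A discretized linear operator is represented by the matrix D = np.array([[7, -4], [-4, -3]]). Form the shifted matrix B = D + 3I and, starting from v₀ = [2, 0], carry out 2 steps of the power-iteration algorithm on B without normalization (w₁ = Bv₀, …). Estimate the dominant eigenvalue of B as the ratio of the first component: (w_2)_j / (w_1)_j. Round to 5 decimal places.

B = D + 3I has rows (10, -4); (-4, 0)
w1 = Bv₀ = (20, -8)
w2 = Bw1 = (232, -80)
Ratio: 232/20 = 11.60000

μ ≈ 11.60000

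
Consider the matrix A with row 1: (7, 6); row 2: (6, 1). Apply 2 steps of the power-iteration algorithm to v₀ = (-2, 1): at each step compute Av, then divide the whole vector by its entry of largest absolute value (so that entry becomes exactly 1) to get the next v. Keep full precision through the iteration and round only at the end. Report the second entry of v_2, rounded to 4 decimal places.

0.4836

Av0 = (-8.00000, -11.00000); divide by -11.00000 → v1 = (0.72727, 1.00000)
Av1 = (11.09091, 5.36364); divide by 11.09091 → v2 = (1.00000, 0.48361)
Requested entry of v2: -59/-122 = 0.4836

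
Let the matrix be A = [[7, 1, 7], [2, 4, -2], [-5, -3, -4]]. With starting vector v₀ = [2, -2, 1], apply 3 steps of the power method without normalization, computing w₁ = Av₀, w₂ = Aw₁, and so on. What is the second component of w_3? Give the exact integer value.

352

w1 = Av₀ = (7·2 + 1·(-2) + 7·1; 2·2 + 4·(-2) + (-2)·1; (-5)·2 + (-3)·(-2) + (-4)·1) = (19, -6, -8)
w2 = Aw1 = (7·19 + 1·(-6) + 7·(-8); 2·19 + 4·(-6) + (-2)·(-8); (-5)·19 + (-3)·(-6) + (-4)·(-8)) = (71, 30, -45)
w3 = Aw2 = (212, 352, -265)
The requested component of w3 is 352.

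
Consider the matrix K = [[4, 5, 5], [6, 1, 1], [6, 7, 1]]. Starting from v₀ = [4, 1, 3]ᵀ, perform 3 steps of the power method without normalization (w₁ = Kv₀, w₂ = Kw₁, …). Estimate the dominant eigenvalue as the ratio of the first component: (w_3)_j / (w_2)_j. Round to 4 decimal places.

λ ≈ 11.9736

w1 = Kv₀ = (36, 28, 34)
w2 = Kw1 = (454, 278, 446)
w3 = Kw2 = (5436, 3448, 5116)
Ratio at component: 5436 / 454 = 11.9736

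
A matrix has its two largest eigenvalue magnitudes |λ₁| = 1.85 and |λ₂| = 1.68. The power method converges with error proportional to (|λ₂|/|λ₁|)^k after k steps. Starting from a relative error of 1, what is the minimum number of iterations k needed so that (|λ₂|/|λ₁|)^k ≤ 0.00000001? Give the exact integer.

192

|λ₂/λ₁| = 1.68/1.85 = 0.90811
Need k ≥ ln(0.00000001) / ln(0.90811) = -18.4207 / -0.0964 ≈ 191.102
Smallest integer k satisfying the bound: 192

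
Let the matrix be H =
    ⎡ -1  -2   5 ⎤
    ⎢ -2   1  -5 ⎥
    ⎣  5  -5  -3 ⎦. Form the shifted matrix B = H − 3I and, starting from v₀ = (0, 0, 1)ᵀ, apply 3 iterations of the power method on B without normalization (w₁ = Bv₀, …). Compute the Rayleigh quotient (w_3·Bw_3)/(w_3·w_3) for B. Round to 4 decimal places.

μ ≈ -11.0352

B = H − 3I has rows (-4, -2, 5); (-2, -2, -5); (5, -5, -6)
w1 = Bv₀ = ((-4)·0 + (-2)·0 + 5·1; (-2)·0 + (-2)·0 + (-5)·1; 5·0 + (-5)·0 + (-6)·1) = (5, -5, -6)
w2 = Bw1 = ((-4)·5 + (-2)·(-5) + 5·(-6); (-2)·5 + (-2)·(-5) + (-5)·(-6); 5·5 + (-5)·(-5) + (-6)·(-6)) = (-40, 30, 86)
w3 = Bw2 = (530, -410, -866)
Bw3 = (-5630, 4090, 9896)
w3·Bw3 = -13230736; w3·w3 = 1198956; μ ≈ -13230736/1198956 = -11.0352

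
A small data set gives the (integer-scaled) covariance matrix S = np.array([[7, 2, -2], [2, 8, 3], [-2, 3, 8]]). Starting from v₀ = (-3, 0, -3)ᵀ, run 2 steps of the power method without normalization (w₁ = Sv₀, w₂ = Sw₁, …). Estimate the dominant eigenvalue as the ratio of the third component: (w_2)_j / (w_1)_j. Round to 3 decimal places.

w1 = Sv₀ = (7·(-3) + 2·0 + (-2)·(-3); 2·(-3) + 8·0 + 3·(-3); (-2)·(-3) + 3·0 + 8·(-3)) = (-15, -15, -18)
w2 = Sw1 = (7·(-15) + 2·(-15) + (-2)·(-18); 2·(-15) + 8·(-15) + 3·(-18); (-2)·(-15) + 3·(-15) + 8·(-18)) = (-99, -204, -159)
Ratio at component: -159 / -18 = 8.833

8.833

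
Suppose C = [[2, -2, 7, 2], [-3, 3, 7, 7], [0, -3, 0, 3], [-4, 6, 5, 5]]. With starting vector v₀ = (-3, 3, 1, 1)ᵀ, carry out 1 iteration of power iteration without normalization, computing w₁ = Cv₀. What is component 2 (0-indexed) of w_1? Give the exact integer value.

-6

w1 = Cv₀ = (-3, 32, -6, 40)
The requested component of w1 is -6.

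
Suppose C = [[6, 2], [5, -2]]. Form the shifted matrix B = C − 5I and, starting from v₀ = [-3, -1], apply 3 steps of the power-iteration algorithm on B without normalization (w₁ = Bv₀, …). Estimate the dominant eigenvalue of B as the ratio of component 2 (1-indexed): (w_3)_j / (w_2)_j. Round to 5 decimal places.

B = C − 5I has rows (1, 2); (5, -7)
w1 = Bv₀ = (1·(-3) + 2·(-1); 5·(-3) + (-7)·(-1)) = (-5, -8)
w2 = Bw1 = (1·(-5) + 2·(-8); 5·(-5) + (-7)·(-8)) = (-21, 31)
w3 = Bw2 = (41, -322)
Ratio: -322/31 = -10.38710

-10.38710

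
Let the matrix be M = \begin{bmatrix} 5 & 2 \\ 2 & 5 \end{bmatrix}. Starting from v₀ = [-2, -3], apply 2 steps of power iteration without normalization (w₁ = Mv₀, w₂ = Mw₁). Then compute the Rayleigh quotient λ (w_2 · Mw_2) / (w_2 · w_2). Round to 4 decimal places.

w1 = Mv₀ = (5·(-2) + 2·(-3); 2·(-2) + 5·(-3)) = (-16, -19)
w2 = Mw1 = (5·(-16) + 2·(-19); 2·(-16) + 5·(-19)) = (-118, -127)
Mw2 = (-844, -871)
w2·Mw2 = (-118)·(-844) + (-127)·(-871) = 210209; w2·w2 = (-118)·(-118) + (-127)·(-127) = 30053
λ ≈ 210209/30053 = 6.9946

6.9946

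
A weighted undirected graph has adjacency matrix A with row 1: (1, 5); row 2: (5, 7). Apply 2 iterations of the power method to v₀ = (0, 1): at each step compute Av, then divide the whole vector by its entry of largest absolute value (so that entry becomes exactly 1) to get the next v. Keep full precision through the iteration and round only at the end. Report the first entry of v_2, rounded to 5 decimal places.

0.54054

Av0 = (5.000000, 7.000000); divide by 7.000000 → v1 = (0.714286, 1.000000)
Av1 = (5.714286, 10.571429); divide by 10.571429 → v2 = (0.540541, 1.000000)
Requested entry of v2: 40/74 = 0.54054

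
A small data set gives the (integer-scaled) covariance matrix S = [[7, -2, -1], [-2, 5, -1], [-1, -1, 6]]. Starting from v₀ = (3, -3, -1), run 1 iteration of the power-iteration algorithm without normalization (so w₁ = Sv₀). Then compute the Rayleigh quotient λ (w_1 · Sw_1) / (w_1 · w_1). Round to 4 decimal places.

8.2295

w1 = Sv₀ = (7·3 + (-2)·(-3) + (-1)·(-1); (-2)·3 + 5·(-3) + (-1)·(-1); (-1)·3 + (-1)·(-3) + 6·(-1)) = (28, -20, -6)
Sw1 = (242, -150, -44)
w1·Sw1 = 28·242 + (-20)·(-150) + (-6)·(-44) = 10040; w1·w1 = 28·28 + (-20)·(-20) + (-6)·(-6) = 1220
λ ≈ 10040/1220 = 8.2295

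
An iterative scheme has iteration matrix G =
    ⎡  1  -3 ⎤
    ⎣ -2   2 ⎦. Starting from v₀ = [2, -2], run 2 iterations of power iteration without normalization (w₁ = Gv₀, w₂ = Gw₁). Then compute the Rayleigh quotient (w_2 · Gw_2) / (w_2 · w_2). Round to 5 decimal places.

w1 = Gv₀ = (1·2 + (-3)·(-2); (-2)·2 + 2·(-2)) = (8, -8)
w2 = Gw1 = (1·8 + (-3)·(-8); (-2)·8 + 2·(-8)) = (32, -32)
Gw2 = (128, -128)
w2·Gw2 = 32·128 + (-32)·(-128) = 8192; w2·w2 = 32·32 + (-32)·(-32) = 2048
λ ≈ 8192/2048 = 4.00000

λ ≈ 4.00000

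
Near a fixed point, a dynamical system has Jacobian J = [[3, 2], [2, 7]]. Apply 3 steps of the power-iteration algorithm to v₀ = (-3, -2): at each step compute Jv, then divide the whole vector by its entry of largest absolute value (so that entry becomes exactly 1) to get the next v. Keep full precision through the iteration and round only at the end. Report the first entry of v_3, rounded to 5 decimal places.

Jv0 = (-13.000000, -20.000000); divide by -20.000000 → v1 = (0.650000, 1.000000)
Jv1 = (3.950000, 8.300000); divide by 8.300000 → v2 = (0.475904, 1.000000)
Jv2 = (3.427711, 7.951807); divide by 7.951807 → v3 = (0.431061, 1.000000)
Requested entry of v3: -569/-1320 = 0.43106

0.43106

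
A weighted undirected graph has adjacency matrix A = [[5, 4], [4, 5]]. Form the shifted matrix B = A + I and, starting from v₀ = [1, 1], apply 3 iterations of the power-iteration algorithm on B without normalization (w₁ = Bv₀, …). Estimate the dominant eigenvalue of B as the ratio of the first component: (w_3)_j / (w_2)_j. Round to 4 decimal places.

μ ≈ 10.0000

B = A + I has rows (6, 4); (4, 6)
w1 = Bv₀ = (6·1 + 4·1; 4·1 + 6·1) = (10, 10)
w2 = Bw1 = (6·10 + 4·10; 4·10 + 6·10) = (100, 100)
w3 = Bw2 = (1000, 1000)
Ratio: 1000/100 = 10.0000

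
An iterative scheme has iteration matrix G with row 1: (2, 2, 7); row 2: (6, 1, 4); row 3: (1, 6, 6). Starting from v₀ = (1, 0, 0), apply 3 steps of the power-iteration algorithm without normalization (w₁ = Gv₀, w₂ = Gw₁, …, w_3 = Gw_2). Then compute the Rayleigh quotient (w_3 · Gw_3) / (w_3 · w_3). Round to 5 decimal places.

w1 = Gv₀ = (2·1 + 2·0 + 7·0; 6·1 + 1·0 + 4·0; 1·1 + 6·0 + 6·0) = (2, 6, 1)
w2 = Gw1 = (2·2 + 2·6 + 7·1; 6·2 + 1·6 + 4·1; 1·2 + 6·6 + 6·1) = (23, 22, 44)
w3 = Gw2 = (398, 336, 419)
Gw3 = (4401, 4400, 4928)
w3·Gw3 = 398·4401 + 336·4400 + 419·4928 = 5294830; w3·w3 = 398·398 + 336·336 + 419·419 = 446861
λ ≈ 5294830/446861 = 11.84894

11.84894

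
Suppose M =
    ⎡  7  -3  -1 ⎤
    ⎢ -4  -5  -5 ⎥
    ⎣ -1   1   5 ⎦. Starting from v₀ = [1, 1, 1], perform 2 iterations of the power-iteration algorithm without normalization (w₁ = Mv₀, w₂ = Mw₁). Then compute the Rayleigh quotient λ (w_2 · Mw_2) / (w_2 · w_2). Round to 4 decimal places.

w1 = Mv₀ = (7·1 + (-3)·1 + (-1)·1; (-4)·1 + (-5)·1 + (-5)·1; (-1)·1 + 1·1 + 5·1) = (3, -14, 5)
w2 = Mw1 = (7·3 + (-3)·(-14) + (-1)·5; (-4)·3 + (-5)·(-14) + (-5)·5; (-1)·3 + 1·(-14) + 5·5) = (58, 33, 8)
Mw2 = (299, -437, 15)
w2·Mw2 = 58·299 + 33·(-437) + 8·15 = 3041; w2·w2 = 58·58 + 33·33 + 8·8 = 4517
λ ≈ 3041/4517 = 0.6732

λ ≈ 0.6732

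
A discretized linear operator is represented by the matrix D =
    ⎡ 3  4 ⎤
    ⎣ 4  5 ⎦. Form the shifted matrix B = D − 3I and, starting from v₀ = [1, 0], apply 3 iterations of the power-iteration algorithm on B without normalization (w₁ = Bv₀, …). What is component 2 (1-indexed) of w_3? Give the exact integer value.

B = D − 3I has rows (0, 4); (4, 2)
w1 = Bv₀ = (0·1 + 4·0; 4·1 + 2·0) = (0, 4)
w2 = Bw1 = (0·0 + 4·4; 4·0 + 2·4) = (16, 8)
w3 = Bw2 = (32, 80)
Requested component of w3: 80

80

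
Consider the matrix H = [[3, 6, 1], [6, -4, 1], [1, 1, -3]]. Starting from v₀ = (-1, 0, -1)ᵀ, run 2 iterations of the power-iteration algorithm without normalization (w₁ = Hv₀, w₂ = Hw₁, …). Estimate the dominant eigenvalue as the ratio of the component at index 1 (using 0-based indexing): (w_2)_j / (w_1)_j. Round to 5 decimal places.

λ ≈ -0.85714

w1 = Hv₀ = (3·(-1) + 6·0 + 1·(-1); 6·(-1) + (-4)·0 + 1·(-1); 1·(-1) + 1·0 + (-3)·(-1)) = (-4, -7, 2)
w2 = Hw1 = (3·(-4) + 6·(-7) + 1·2; 6·(-4) + (-4)·(-7) + 1·2; 1·(-4) + 1·(-7) + (-3)·2) = (-52, 6, -17)
Ratio at component: 6 / -7 = -0.85714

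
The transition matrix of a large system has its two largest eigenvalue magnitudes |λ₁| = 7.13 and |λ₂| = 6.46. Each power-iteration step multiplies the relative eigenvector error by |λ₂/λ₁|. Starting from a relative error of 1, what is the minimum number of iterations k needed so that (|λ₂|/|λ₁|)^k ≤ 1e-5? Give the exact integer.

117

|λ₂/λ₁| = 6.46/7.13 = 0.90603
Need k ≥ ln(1e-5) / ln(0.90603) = -11.5129 / -0.0987 ≈ 116.667
Smallest integer k satisfying the bound: 117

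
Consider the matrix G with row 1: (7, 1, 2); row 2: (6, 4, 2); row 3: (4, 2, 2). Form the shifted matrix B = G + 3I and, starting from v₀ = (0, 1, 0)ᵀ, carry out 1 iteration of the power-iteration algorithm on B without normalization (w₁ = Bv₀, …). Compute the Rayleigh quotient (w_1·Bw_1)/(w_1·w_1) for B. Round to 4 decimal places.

B = G + 3I has rows (10, 1, 2); (6, 7, 2); (4, 2, 5)
w1 = Bv₀ = (1, 7, 2)
Bw1 = (21, 59, 28)
w1·Bw1 = 490; w1·w1 = 54; μ ≈ 490/54 = 9.0741

9.0741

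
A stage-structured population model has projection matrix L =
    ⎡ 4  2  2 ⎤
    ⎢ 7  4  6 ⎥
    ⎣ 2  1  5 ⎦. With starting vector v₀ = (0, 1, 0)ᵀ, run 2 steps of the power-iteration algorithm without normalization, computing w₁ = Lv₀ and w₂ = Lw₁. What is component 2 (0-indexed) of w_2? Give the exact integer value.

w1 = Lv₀ = (4·0 + 2·1 + 2·0; 7·0 + 4·1 + 6·0; 2·0 + 1·1 + 5·0) = (2, 4, 1)
w2 = Lw1 = (4·2 + 2·4 + 2·1; 7·2 + 4·4 + 6·1; 2·2 + 1·4 + 5·1) = (18, 36, 13)
The requested component of w2 is 13.

13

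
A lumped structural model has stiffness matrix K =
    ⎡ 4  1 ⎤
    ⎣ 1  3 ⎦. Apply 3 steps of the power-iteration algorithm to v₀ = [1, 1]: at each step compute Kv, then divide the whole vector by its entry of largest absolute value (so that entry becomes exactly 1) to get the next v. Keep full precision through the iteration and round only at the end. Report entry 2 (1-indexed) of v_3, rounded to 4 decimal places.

0.6637

Kv0 = (5.00000, 4.00000); divide by 5.00000 → v1 = (1.00000, 0.80000)
Kv1 = (4.80000, 3.40000); divide by 4.80000 → v2 = (1.00000, 0.70833)
Kv2 = (4.70833, 3.12500); divide by 4.70833 → v3 = (1.00000, 0.66372)
Requested entry of v3: 75/113 = 0.6637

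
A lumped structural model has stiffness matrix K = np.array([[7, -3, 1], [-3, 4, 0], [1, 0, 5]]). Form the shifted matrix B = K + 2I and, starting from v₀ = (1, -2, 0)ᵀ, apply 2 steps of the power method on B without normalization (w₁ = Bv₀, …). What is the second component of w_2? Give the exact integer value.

-135

B = K + 2I has rows (9, -3, 1); (-3, 6, 0); (1, 0, 7)
w1 = Bv₀ = (9·1 + (-3)·(-2) + 1·0; (-3)·1 + 6·(-2) + 0·0; 1·1 + 0·(-2) + 7·0) = (15, -15, 1)
w2 = Bw1 = (9·15 + (-3)·(-15) + 1·1; (-3)·15 + 6·(-15) + 0·1; 1·15 + 0·(-15) + 7·1) = (181, -135, 22)
Requested component of w2: -135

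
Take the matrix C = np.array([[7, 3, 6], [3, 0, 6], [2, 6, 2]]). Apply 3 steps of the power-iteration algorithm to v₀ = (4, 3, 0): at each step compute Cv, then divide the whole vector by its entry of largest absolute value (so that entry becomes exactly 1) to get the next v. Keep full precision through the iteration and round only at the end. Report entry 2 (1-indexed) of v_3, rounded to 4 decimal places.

0.4938

Cv0 = (37.00000, 12.00000, 26.00000); divide by 37.00000 → v1 = (1.00000, 0.32432, 0.70270)
Cv1 = (12.18919, 7.21622, 5.35135); divide by 12.18919 → v2 = (1.00000, 0.59202, 0.43902)
Cv2 = (11.41020, 5.63415, 6.43016); divide by 11.41020 → v3 = (1.00000, 0.49378, 0.56354)
Requested entry of v3: 2541/5146 = 0.4938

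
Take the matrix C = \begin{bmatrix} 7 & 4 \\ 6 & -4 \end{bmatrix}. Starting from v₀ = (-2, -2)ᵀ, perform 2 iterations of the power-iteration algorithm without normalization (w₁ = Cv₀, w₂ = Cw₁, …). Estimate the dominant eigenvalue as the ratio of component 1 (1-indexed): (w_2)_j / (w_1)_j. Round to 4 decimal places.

7.7273

w1 = Cv₀ = (7·(-2) + 4·(-2); 6·(-2) + (-4)·(-2)) = (-22, -4)
w2 = Cw1 = (7·(-22) + 4·(-4); 6·(-22) + (-4)·(-4)) = (-170, -116)
Ratio at component: -170 / -22 = 7.7273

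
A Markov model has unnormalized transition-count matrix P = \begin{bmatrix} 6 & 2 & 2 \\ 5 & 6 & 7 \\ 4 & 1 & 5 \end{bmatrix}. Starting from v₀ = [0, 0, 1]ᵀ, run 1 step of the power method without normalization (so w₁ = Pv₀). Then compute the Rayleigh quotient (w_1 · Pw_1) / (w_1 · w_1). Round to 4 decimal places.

11.2949

w1 = Pv₀ = (6·0 + 2·0 + 2·1; 5·0 + 6·0 + 7·1; 4·0 + 1·0 + 5·1) = (2, 7, 5)
Pw1 = (36, 87, 40)
w1·Pw1 = 2·36 + 7·87 + 5·40 = 881; w1·w1 = 2·2 + 7·7 + 5·5 = 78
λ ≈ 881/78 = 11.2949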